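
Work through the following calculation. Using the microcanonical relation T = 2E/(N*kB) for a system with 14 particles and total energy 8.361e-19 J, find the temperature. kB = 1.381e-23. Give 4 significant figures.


Step 1: Numerator = 2*E = 2*8.361e-19 = 1.672e-18 J
Step 2: Denominator = N*kB = 14*1.381e-23 = 1.933e-22
Step 3: T = 1.672e-18 / 1.933e-22 = 8649 K

8649


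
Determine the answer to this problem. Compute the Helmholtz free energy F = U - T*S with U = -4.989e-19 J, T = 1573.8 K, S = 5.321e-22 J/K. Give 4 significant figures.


Step 1: T*S = 1573.8 * 5.321e-22 = 8.374e-19 J
Step 2: F = U - T*S = -4.989e-19 - 8.374e-19
Step 3: F = -1.336e-18 J

-1.336e-18


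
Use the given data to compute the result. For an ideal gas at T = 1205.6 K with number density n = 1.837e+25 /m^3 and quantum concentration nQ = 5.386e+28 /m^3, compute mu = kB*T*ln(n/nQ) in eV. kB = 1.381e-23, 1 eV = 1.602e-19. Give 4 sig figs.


Step 1: n/nQ = 1.837e+25/5.386e+28 = 0.0003411
Step 2: ln(n/nQ) = -7.983
Step 3: mu = kB*T*ln(n/nQ) = 1.665e-20*-7.983 = -1.329e-19 J
Step 4: Convert to eV: -1.329e-19/1.602e-19 = -0.8297 eV

-0.8297


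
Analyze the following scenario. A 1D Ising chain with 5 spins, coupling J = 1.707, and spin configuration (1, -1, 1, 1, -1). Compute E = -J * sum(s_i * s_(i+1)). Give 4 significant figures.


Step 1: Nearest-neighbor products: -1, -1, 1, -1
Step 2: Sum of products = -2
Step 3: E = -1.707 * -2 = 3.414

3.414


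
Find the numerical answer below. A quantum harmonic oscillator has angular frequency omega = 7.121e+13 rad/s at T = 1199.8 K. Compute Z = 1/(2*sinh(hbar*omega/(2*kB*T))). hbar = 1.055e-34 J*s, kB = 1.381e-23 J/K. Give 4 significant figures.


Step 1: Compute x = hbar*omega/(kB*T) = 1.055e-34*7.121e+13/(1.381e-23*1199.8) = 0.4534
Step 2: x/2 = 0.2267
Step 3: sinh(x/2) = 0.2287
Step 4: Z = 1/(2*0.2287) = 2.187

2.187


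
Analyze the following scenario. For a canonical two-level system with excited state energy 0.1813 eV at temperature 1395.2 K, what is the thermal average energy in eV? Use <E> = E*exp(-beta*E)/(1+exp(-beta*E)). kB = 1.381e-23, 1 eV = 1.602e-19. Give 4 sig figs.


Step 1: beta*E = 0.1813*1.602e-19/(1.381e-23*1395.2) = 1.507
Step 2: exp(-beta*E) = 0.2215
Step 3: <E> = 0.1813*0.2215/(1+0.2215) = 0.03287 eV

0.03287


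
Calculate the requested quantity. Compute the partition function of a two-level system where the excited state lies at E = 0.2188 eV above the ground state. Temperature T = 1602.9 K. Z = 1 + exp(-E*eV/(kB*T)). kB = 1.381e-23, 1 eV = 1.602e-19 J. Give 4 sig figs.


Step 1: Compute beta*E = E*eV/(kB*T) = 0.2188*1.602e-19/(1.381e-23*1602.9) = 1.583
Step 2: exp(-beta*E) = exp(-1.583) = 0.2053
Step 3: Z = 1 + 0.2053 = 1.205

1.205


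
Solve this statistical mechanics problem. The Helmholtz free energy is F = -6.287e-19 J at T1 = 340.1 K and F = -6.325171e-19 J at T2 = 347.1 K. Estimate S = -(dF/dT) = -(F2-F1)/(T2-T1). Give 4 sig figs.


Step 1: dF = F2 - F1 = -6.325171e-19 - (-6.287e-19) = -3.8171e-21 J
Step 2: dT = T2 - T1 = 347.1 - 340.1 = 7 K
Step 3: S = -dF/dT = -(-3.8171e-21)/7 = 5.453e-22 J/K

5.453e-22


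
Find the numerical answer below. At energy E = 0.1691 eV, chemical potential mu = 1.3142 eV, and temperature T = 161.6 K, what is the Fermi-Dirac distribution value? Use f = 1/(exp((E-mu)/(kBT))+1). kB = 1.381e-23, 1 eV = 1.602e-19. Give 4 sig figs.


Step 1: (E - mu) = 0.1691 - 1.3142 = -1.145 eV
Step 2: Convert: (E-mu)*eV = -1.834e-19 J
Step 3: x = (E-mu)*eV/(kB*T) = -82.2
Step 4: f = 1/(exp(-82.2)+1) = 1

1


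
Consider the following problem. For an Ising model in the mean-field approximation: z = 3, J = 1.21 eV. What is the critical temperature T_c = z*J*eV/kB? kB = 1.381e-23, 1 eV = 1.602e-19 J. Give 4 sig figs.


Step 1: z*J = 3*1.21 = 3.63 eV
Step 2: Convert to Joules: 3.63*1.602e-19 = 5.815e-19 J
Step 3: T_c = 5.815e-19 / 1.381e-23 = 4.211e+04 K

4.211e+04


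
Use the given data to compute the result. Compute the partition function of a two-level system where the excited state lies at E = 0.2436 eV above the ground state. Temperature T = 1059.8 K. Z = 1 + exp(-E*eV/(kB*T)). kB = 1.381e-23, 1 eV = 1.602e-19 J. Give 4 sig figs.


Step 1: Compute beta*E = E*eV/(kB*T) = 0.2436*1.602e-19/(1.381e-23*1059.8) = 2.666
Step 2: exp(-beta*E) = exp(-2.666) = 0.0695
Step 3: Z = 1 + 0.0695 = 1.07

1.07


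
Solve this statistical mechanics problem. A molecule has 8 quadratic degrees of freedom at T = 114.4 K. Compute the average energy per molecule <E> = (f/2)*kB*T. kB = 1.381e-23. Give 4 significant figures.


Step 1: f/2 = 8/2 = 4
Step 2: kB*T = 1.381e-23 * 114.4 = 1.58e-21
Step 3: <E> = 4 * 1.58e-21 = 6.319e-21 J

6.319e-21


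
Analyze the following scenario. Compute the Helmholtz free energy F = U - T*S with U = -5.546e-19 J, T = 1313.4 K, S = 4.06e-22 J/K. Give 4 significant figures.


Step 1: T*S = 1313.4 * 4.06e-22 = 5.332e-19 J
Step 2: F = U - T*S = -5.546e-19 - 5.332e-19
Step 3: F = -1.088e-18 J

-1.088e-18


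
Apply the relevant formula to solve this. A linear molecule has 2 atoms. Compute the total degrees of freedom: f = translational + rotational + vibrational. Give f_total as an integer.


Step 1: Translational DOF = 3
Step 2: Rotational DOF (linear) = 2
Step 3: Vibrational DOF = 3*2 - 5 = 1
Step 4: Total = 3 + 2 + 1 = 6

6


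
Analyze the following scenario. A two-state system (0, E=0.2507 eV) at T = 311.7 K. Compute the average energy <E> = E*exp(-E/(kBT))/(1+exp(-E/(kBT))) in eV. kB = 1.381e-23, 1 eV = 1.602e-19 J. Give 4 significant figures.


Step 1: beta*E = 0.2507*1.602e-19/(1.381e-23*311.7) = 9.33
Step 2: exp(-beta*E) = 8.871e-05
Step 3: <E> = 0.2507*8.871e-05/(1+8.871e-05) = 2.224e-05 eV

2.224e-05


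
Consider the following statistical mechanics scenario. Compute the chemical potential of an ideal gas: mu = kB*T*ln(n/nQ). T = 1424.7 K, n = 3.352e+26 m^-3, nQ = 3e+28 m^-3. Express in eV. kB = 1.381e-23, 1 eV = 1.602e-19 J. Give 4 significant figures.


Step 1: n/nQ = 3.352e+26/3e+28 = 0.01117
Step 2: ln(n/nQ) = -4.494
Step 3: mu = kB*T*ln(n/nQ) = 1.968e-20*-4.494 = -8.842e-20 J
Step 4: Convert to eV: -8.842e-20/1.602e-19 = -0.552 eV

-0.552


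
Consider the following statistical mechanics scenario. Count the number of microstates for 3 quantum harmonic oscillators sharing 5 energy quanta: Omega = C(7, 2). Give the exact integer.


Step 1: Use binomial coefficient C(7, 2)
Step 2: Numerator = 7! / 5!
Step 3: Denominator = 2!
Step 4: Omega = 21

21


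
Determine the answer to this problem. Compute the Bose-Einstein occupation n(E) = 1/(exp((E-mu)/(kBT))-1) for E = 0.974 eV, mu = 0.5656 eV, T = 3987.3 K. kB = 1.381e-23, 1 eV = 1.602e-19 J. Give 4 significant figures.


Step 1: (E - mu) = 0.4084 eV
Step 2: x = (E-mu)*eV/(kB*T) = 0.4084*1.602e-19/(1.381e-23*3987.3) = 1.188
Step 3: exp(x) = 3.281
Step 4: n = 1/(exp(x)-1) = 0.4384

0.4384


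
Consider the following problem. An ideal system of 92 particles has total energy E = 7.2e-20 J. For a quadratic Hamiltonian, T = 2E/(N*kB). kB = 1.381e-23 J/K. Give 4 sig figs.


Step 1: Numerator = 2*E = 2*7.2e-20 = 1.44e-19 J
Step 2: Denominator = N*kB = 92*1.381e-23 = 1.271e-21
Step 3: T = 1.44e-19 / 1.271e-21 = 113.3 K

113.3


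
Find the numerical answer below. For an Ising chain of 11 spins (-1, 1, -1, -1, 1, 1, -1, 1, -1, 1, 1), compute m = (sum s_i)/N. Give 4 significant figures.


Step 1: Count up spins (+1): 6, down spins (-1): 5
Step 2: Total magnetization M = 6 - 5 = 1
Step 3: m = M/N = 1/11 = 0.09091

0.09091


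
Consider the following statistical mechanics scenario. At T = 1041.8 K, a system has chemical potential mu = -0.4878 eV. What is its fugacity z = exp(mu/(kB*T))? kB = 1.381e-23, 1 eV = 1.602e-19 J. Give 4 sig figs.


Step 1: Convert mu to Joules: -0.4878*1.602e-19 = -7.815e-20 J
Step 2: kB*T = 1.381e-23*1041.8 = 1.439e-20 J
Step 3: mu/(kB*T) = -5.432
Step 4: z = exp(-5.432) = 0.004376

0.004376


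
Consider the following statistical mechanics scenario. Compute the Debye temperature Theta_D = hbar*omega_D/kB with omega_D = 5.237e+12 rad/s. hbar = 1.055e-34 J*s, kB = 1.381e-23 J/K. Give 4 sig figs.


Step 1: hbar*omega_D = 1.055e-34 * 5.237e+12 = 5.525e-22 J
Step 2: Theta_D = 5.525e-22 / 1.381e-23
Step 3: Theta_D = 40.01 K

40.01


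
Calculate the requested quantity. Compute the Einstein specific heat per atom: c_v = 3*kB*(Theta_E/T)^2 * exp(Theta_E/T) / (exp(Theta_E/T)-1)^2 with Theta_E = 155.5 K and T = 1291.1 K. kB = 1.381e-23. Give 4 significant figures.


Step 1: x = Theta_E/T = 155.5/1291.1 = 0.1204
Step 2: x^2 = 0.01451
Step 3: exp(x) = 1.128
Step 4: c_v = 3*1.381e-23*0.01451*1.128/(1.128-1)^2 = 4.138e-23

4.138e-23


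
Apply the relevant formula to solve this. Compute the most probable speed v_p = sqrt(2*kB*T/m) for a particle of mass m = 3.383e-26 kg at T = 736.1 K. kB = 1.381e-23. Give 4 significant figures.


Step 1: Numerator = 2*kB*T = 2*1.381e-23*736.1 = 2.033e-20
Step 2: Ratio = 2.033e-20 / 3.383e-26 = 6.01e+05
Step 3: v_p = sqrt(6.01e+05) = 775.2 m/s

775.2


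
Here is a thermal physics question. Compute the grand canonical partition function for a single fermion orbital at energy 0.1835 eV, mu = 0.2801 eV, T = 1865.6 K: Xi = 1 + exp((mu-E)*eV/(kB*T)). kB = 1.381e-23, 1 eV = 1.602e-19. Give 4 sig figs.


Step 1: (mu - E) = 0.2801 - 0.1835 = 0.0966 eV
Step 2: x = (mu-E)*eV/(kB*T) = 0.0966*1.602e-19/(1.381e-23*1865.6) = 0.6007
Step 3: exp(x) = 1.823
Step 4: Xi = 1 + 1.823 = 2.823

2.823


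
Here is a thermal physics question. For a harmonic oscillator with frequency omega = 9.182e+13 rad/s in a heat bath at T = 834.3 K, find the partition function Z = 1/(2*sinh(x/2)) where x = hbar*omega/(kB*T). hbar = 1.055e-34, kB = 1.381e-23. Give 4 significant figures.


Step 1: Compute x = hbar*omega/(kB*T) = 1.055e-34*9.182e+13/(1.381e-23*834.3) = 0.8408
Step 2: x/2 = 0.4204
Step 3: sinh(x/2) = 0.4329
Step 4: Z = 1/(2*0.4329) = 1.155

1.155


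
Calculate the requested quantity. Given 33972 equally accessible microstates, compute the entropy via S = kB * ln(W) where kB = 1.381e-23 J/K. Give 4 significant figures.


Step 1: ln(W) = ln(33972) = 10.43
Step 2: S = kB * ln(W) = 1.381e-23 * 10.43
Step 3: S = 1.441e-22 J/K

1.441e-22


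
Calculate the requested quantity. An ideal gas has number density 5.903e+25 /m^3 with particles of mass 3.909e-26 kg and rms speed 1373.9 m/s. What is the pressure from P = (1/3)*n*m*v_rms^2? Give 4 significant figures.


Step 1: v_rms^2 = 1373.9^2 = 1.888e+06
Step 2: n*m = 5.903e+25*3.909e-26 = 2.307
Step 3: P = (1/3)*2.307*1.888e+06 = 1.452e+06 Pa

1.452e+06


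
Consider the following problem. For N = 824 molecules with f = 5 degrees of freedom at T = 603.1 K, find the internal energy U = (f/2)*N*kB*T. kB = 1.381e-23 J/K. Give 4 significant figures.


Step 1: f/2 = 5/2 = 2.5
Step 2: N*kB*T = 824*1.381e-23*603.1 = 6.863e-18
Step 3: U = 2.5 * 6.863e-18 = 1.716e-17 J

1.716e-17


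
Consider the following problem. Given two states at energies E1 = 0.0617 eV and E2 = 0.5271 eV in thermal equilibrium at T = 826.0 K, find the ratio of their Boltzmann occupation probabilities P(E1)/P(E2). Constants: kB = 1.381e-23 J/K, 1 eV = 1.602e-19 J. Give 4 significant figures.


Step 1: Compute energy difference dE = E1 - E2 = 0.0617 - 0.5271 = -0.4654 eV
Step 2: Convert to Joules: dE_J = -0.4654 * 1.602e-19 = -7.456e-20 J
Step 3: Compute exponent = -dE_J / (kB * T) = -(-7.456e-20) / (1.381e-23 * 826.0) = 6.536
Step 4: P(E1)/P(E2) = exp(6.536) = 689.6

689.6


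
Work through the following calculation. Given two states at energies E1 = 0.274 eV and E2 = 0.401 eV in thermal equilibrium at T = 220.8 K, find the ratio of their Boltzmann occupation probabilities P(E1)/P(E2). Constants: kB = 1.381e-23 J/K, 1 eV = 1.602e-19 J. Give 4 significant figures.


Step 1: Compute energy difference dE = E1 - E2 = 0.274 - 0.401 = -0.127 eV
Step 2: Convert to Joules: dE_J = -0.127 * 1.602e-19 = -2.035e-20 J
Step 3: Compute exponent = -dE_J / (kB * T) = -(-2.035e-20) / (1.381e-23 * 220.8) = 6.672
Step 4: P(E1)/P(E2) = exp(6.672) = 790.2

790.2


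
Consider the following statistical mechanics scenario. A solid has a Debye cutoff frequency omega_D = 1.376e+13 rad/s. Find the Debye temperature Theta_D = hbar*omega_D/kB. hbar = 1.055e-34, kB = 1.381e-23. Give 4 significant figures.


Step 1: hbar*omega_D = 1.055e-34 * 1.376e+13 = 1.452e-21 J
Step 2: Theta_D = 1.452e-21 / 1.381e-23
Step 3: Theta_D = 105.1 K

105.1


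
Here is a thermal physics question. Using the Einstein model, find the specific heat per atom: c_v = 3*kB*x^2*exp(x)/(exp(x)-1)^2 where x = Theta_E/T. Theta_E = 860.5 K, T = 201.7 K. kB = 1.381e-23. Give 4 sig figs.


Step 1: x = Theta_E/T = 860.5/201.7 = 4.266
Step 2: x^2 = 18.2
Step 3: exp(x) = 71.25
Step 4: c_v = 3*1.381e-23*18.2*71.25/(71.25-1)^2 = 1.089e-23

1.089e-23


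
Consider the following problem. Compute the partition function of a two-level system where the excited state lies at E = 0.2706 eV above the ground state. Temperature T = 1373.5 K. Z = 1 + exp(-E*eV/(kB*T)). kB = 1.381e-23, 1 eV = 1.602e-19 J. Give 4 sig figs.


Step 1: Compute beta*E = E*eV/(kB*T) = 0.2706*1.602e-19/(1.381e-23*1373.5) = 2.285
Step 2: exp(-beta*E) = exp(-2.285) = 0.1017
Step 3: Z = 1 + 0.1017 = 1.102

1.102


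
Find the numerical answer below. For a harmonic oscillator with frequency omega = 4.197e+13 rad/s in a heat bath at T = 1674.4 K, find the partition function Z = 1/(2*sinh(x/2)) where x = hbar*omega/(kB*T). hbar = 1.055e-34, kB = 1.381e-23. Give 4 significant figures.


Step 1: Compute x = hbar*omega/(kB*T) = 1.055e-34*4.197e+13/(1.381e-23*1674.4) = 0.1915
Step 2: x/2 = 0.09574
Step 3: sinh(x/2) = 0.09589
Step 4: Z = 1/(2*0.09589) = 5.214

5.214


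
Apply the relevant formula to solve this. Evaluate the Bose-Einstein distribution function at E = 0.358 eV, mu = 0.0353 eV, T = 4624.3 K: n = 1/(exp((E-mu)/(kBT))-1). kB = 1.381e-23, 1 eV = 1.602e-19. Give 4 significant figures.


Step 1: (E - mu) = 0.3227 eV
Step 2: x = (E-mu)*eV/(kB*T) = 0.3227*1.602e-19/(1.381e-23*4624.3) = 0.8095
Step 3: exp(x) = 2.247
Step 4: n = 1/(exp(x)-1) = 0.8021

0.8021


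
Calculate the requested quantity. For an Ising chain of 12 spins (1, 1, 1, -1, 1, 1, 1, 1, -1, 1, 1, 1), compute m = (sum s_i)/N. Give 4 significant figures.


Step 1: Count up spins (+1): 10, down spins (-1): 2
Step 2: Total magnetization M = 10 - 2 = 8
Step 3: m = M/N = 8/12 = 0.6667

0.6667


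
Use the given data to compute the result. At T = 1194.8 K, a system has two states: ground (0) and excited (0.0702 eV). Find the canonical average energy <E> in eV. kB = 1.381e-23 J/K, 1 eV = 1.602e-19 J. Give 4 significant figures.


Step 1: beta*E = 0.0702*1.602e-19/(1.381e-23*1194.8) = 0.6816
Step 2: exp(-beta*E) = 0.5058
Step 3: <E> = 0.0702*0.5058/(1+0.5058) = 0.02358 eV

0.02358


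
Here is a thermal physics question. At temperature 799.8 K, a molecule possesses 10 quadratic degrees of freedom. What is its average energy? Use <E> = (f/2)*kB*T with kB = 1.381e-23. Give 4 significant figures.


Step 1: f/2 = 10/2 = 5
Step 2: kB*T = 1.381e-23 * 799.8 = 1.105e-20
Step 3: <E> = 5 * 1.105e-20 = 5.523e-20 J

5.523e-20


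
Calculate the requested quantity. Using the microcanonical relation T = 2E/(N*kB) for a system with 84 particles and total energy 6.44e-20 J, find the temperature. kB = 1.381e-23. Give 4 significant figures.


Step 1: Numerator = 2*E = 2*6.44e-20 = 1.288e-19 J
Step 2: Denominator = N*kB = 84*1.381e-23 = 1.16e-21
Step 3: T = 1.288e-19 / 1.16e-21 = 111 K

111


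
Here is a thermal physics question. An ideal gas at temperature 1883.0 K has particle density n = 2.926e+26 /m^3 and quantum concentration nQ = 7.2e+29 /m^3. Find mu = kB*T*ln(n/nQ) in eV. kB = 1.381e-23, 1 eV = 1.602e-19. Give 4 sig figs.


Step 1: n/nQ = 2.926e+26/7.2e+29 = 0.0004064
Step 2: ln(n/nQ) = -7.808
Step 3: mu = kB*T*ln(n/nQ) = 2.6e-20*-7.808 = -2.03e-19 J
Step 4: Convert to eV: -2.03e-19/1.602e-19 = -1.267 eV

-1.267


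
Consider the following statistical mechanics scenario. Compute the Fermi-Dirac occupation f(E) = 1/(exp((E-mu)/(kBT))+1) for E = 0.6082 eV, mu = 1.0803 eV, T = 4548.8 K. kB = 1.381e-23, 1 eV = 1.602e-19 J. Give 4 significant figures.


Step 1: (E - mu) = 0.6082 - 1.0803 = -0.4721 eV
Step 2: Convert: (E-mu)*eV = -7.563e-20 J
Step 3: x = (E-mu)*eV/(kB*T) = -1.204
Step 4: f = 1/(exp(-1.204)+1) = 0.7692

0.7692


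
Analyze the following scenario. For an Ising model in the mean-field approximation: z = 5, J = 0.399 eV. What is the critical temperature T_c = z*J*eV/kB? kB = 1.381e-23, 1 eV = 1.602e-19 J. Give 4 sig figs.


Step 1: z*J = 5*0.399 = 1.995 eV
Step 2: Convert to Joules: 1.995*1.602e-19 = 3.196e-19 J
Step 3: T_c = 3.196e-19 / 1.381e-23 = 2.314e+04 K

2.314e+04


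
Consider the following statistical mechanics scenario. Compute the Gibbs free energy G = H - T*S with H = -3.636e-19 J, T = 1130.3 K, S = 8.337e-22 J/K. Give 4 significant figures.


Step 1: T*S = 1130.3 * 8.337e-22 = 9.423e-19 J
Step 2: G = H - T*S = -3.636e-19 - 9.423e-19
Step 3: G = -1.306e-18 J

-1.306e-18


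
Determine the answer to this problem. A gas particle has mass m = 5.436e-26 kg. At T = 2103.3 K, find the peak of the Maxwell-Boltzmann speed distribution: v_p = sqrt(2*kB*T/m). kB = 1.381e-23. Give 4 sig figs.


Step 1: Numerator = 2*kB*T = 2*1.381e-23*2103.3 = 5.809e-20
Step 2: Ratio = 5.809e-20 / 5.436e-26 = 1.069e+06
Step 3: v_p = sqrt(1.069e+06) = 1034 m/s

1034


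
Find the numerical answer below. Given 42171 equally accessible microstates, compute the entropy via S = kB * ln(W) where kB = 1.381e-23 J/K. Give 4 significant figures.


Step 1: ln(W) = ln(42171) = 10.65
Step 2: S = kB * ln(W) = 1.381e-23 * 10.65
Step 3: S = 1.471e-22 J/K

1.471e-22


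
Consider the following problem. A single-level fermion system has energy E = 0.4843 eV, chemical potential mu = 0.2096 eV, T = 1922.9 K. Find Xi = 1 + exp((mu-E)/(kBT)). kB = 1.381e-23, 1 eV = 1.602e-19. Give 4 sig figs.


Step 1: (mu - E) = 0.2096 - 0.4843 = -0.2747 eV
Step 2: x = (mu-E)*eV/(kB*T) = -0.2747*1.602e-19/(1.381e-23*1922.9) = -1.657
Step 3: exp(x) = 0.1907
Step 4: Xi = 1 + 0.1907 = 1.191

1.191


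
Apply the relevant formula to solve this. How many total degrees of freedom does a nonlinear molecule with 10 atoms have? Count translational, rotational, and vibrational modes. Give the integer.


Step 1: Translational DOF = 3
Step 2: Rotational DOF (nonlinear) = 3
Step 3: Vibrational DOF = 3*10 - 6 = 24
Step 4: Total = 3 + 3 + 24 = 30

30


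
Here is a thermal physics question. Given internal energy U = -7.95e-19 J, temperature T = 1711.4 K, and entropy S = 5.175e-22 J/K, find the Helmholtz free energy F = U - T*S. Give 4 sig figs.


Step 1: T*S = 1711.4 * 5.175e-22 = 8.856e-19 J
Step 2: F = U - T*S = -7.95e-19 - 8.856e-19
Step 3: F = -1.681e-18 J

-1.681e-18


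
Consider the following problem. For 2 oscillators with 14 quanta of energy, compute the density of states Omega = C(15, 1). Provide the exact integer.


Step 1: Use binomial coefficient C(15, 1)
Step 2: Numerator = 15! / 14!
Step 3: Denominator = 1!
Step 4: Omega = 15

15


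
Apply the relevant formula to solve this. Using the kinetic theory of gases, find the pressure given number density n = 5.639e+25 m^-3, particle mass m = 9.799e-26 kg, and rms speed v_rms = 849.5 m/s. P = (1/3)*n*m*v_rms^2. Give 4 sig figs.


Step 1: v_rms^2 = 849.5^2 = 7.217e+05
Step 2: n*m = 5.639e+25*9.799e-26 = 5.526
Step 3: P = (1/3)*5.526*7.217e+05 = 1.329e+06 Pa

1.329e+06


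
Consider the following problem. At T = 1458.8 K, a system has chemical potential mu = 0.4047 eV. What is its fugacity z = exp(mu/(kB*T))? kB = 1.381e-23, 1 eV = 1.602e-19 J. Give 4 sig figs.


Step 1: Convert mu to Joules: 0.4047*1.602e-19 = 6.483e-20 J
Step 2: kB*T = 1.381e-23*1458.8 = 2.015e-20 J
Step 3: mu/(kB*T) = 3.218
Step 4: z = exp(3.218) = 24.98

24.98


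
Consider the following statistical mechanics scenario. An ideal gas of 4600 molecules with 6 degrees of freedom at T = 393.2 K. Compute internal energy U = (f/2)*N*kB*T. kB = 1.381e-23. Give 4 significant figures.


Step 1: f/2 = 6/2 = 3.0
Step 2: N*kB*T = 4600*1.381e-23*393.2 = 2.498e-17
Step 3: U = 3.0 * 2.498e-17 = 7.494e-17 J

7.494e-17


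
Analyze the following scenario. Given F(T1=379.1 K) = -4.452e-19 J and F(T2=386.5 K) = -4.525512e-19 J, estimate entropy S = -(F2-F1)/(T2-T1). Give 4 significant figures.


Step 1: dF = F2 - F1 = -4.525512e-19 - (-4.452e-19) = -7.3512e-21 J
Step 2: dT = T2 - T1 = 386.5 - 379.1 = 7.4 K
Step 3: S = -dF/dT = -(-7.3512e-21)/7.4 = 9.934e-22 J/K

9.934e-22


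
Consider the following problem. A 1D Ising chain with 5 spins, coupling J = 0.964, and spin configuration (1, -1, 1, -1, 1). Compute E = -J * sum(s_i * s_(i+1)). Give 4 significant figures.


Step 1: Nearest-neighbor products: -1, -1, -1, -1
Step 2: Sum of products = -4
Step 3: E = -0.964 * -4 = 3.856

3.856


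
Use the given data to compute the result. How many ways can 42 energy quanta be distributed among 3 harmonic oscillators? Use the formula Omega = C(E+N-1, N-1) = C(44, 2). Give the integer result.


Step 1: Use binomial coefficient C(44, 2)
Step 2: Numerator = 44! / 42!
Step 3: Denominator = 2!
Step 4: Omega = 946

946


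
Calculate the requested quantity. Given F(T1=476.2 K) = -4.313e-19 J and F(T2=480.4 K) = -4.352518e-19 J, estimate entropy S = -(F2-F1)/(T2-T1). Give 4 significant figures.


Step 1: dF = F2 - F1 = -4.352518e-19 - (-4.313e-19) = -3.9518e-21 J
Step 2: dT = T2 - T1 = 480.4 - 476.2 = 4.2 K
Step 3: S = -dF/dT = -(-3.9518e-21)/4.2 = 9.409e-22 J/K

9.409e-22


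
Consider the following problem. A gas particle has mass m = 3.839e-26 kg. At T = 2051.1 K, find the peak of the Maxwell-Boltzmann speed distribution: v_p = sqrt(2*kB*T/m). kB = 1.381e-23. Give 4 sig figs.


Step 1: Numerator = 2*kB*T = 2*1.381e-23*2051.1 = 5.665e-20
Step 2: Ratio = 5.665e-20 / 3.839e-26 = 1.476e+06
Step 3: v_p = sqrt(1.476e+06) = 1215 m/s

1215


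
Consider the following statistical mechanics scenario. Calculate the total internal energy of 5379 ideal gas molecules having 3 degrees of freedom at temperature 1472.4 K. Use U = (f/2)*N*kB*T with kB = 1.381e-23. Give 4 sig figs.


Step 1: f/2 = 3/2 = 1.5
Step 2: N*kB*T = 5379*1.381e-23*1472.4 = 1.094e-16
Step 3: U = 1.5 * 1.094e-16 = 1.641e-16 J

1.641e-16


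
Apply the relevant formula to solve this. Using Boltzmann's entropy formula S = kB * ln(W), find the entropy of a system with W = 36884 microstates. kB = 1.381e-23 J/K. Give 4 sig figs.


Step 1: ln(W) = ln(36884) = 10.52
Step 2: S = kB * ln(W) = 1.381e-23 * 10.52
Step 3: S = 1.452e-22 J/K

1.452e-22


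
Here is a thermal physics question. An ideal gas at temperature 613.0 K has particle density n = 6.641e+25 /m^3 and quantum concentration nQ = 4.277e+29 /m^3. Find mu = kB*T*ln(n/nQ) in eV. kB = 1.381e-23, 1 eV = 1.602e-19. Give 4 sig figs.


Step 1: n/nQ = 6.641e+25/4.277e+29 = 0.0001553
Step 2: ln(n/nQ) = -8.77
Step 3: mu = kB*T*ln(n/nQ) = 8.466e-21*-8.77 = -7.425e-20 J
Step 4: Convert to eV: -7.425e-20/1.602e-19 = -0.4635 eV

-0.4635


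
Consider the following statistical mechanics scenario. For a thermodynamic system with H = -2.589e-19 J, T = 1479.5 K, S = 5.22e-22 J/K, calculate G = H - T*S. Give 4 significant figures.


Step 1: T*S = 1479.5 * 5.22e-22 = 7.723e-19 J
Step 2: G = H - T*S = -2.589e-19 - 7.723e-19
Step 3: G = -1.031e-18 J

-1.031e-18


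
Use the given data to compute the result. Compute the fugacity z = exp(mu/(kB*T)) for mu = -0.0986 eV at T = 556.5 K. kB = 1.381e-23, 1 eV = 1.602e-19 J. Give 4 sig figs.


Step 1: Convert mu to Joules: -0.0986*1.602e-19 = -1.58e-20 J
Step 2: kB*T = 1.381e-23*556.5 = 7.685e-21 J
Step 3: mu/(kB*T) = -2.055
Step 4: z = exp(-2.055) = 0.1281

0.1281


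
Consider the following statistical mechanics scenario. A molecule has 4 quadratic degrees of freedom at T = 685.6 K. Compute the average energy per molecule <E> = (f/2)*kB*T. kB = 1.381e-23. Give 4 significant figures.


Step 1: f/2 = 4/2 = 2
Step 2: kB*T = 1.381e-23 * 685.6 = 9.468e-21
Step 3: <E> = 2 * 9.468e-21 = 1.894e-20 J

1.894e-20


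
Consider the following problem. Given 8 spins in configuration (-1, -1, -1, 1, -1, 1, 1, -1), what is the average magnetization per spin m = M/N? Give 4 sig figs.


Step 1: Count up spins (+1): 3, down spins (-1): 5
Step 2: Total magnetization M = 3 - 5 = -2
Step 3: m = M/N = -2/8 = -0.25

-0.25


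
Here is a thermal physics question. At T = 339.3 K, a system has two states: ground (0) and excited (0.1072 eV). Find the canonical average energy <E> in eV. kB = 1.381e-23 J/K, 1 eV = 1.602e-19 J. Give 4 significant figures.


Step 1: beta*E = 0.1072*1.602e-19/(1.381e-23*339.3) = 3.665
Step 2: exp(-beta*E) = 0.0256
Step 3: <E> = 0.1072*0.0256/(1+0.0256) = 0.002676 eV

0.002676


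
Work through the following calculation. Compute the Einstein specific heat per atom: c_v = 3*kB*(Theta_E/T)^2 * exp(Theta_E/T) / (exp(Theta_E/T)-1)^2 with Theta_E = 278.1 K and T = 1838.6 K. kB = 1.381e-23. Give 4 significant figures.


Step 1: x = Theta_E/T = 278.1/1838.6 = 0.1513
Step 2: x^2 = 0.02288
Step 3: exp(x) = 1.163
Step 4: c_v = 3*1.381e-23*0.02288*1.163/(1.163-1)^2 = 4.135e-23

4.135e-23


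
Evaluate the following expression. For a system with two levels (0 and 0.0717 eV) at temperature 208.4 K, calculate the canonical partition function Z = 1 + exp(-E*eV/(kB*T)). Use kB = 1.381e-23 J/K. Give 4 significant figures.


Step 1: Compute beta*E = E*eV/(kB*T) = 0.0717*1.602e-19/(1.381e-23*208.4) = 3.991
Step 2: exp(-beta*E) = exp(-3.991) = 0.01848
Step 3: Z = 1 + 0.01848 = 1.018

1.018


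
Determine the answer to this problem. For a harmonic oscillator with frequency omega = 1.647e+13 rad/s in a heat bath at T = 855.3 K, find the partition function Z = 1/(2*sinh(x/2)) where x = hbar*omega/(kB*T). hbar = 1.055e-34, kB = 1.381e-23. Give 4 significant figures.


Step 1: Compute x = hbar*omega/(kB*T) = 1.055e-34*1.647e+13/(1.381e-23*855.3) = 0.1471
Step 2: x/2 = 0.07355
Step 3: sinh(x/2) = 0.07362
Step 4: Z = 1/(2*0.07362) = 6.792

6.792


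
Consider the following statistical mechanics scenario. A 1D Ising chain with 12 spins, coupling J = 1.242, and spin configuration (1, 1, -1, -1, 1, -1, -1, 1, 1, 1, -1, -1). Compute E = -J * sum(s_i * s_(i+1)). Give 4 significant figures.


Step 1: Nearest-neighbor products: 1, -1, 1, -1, -1, 1, -1, 1, 1, -1, 1
Step 2: Sum of products = 1
Step 3: E = -1.242 * 1 = -1.242

-1.242


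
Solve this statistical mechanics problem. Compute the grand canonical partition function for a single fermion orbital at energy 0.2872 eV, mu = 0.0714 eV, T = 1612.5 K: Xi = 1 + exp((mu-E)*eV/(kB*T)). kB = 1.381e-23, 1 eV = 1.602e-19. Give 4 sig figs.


Step 1: (mu - E) = 0.0714 - 0.2872 = -0.2158 eV
Step 2: x = (mu-E)*eV/(kB*T) = -0.2158*1.602e-19/(1.381e-23*1612.5) = -1.552
Step 3: exp(x) = 0.2117
Step 4: Xi = 1 + 0.2117 = 1.212

1.212


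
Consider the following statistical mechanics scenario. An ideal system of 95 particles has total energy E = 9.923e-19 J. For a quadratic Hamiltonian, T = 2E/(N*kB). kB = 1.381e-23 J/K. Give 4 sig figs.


Step 1: Numerator = 2*E = 2*9.923e-19 = 1.985e-18 J
Step 2: Denominator = N*kB = 95*1.381e-23 = 1.312e-21
Step 3: T = 1.985e-18 / 1.312e-21 = 1513 K

1513


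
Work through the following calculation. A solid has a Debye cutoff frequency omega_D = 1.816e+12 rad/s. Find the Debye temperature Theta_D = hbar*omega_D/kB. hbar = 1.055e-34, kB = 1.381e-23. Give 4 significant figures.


Step 1: hbar*omega_D = 1.055e-34 * 1.816e+12 = 1.916e-22 J
Step 2: Theta_D = 1.916e-22 / 1.381e-23
Step 3: Theta_D = 13.87 K

13.87


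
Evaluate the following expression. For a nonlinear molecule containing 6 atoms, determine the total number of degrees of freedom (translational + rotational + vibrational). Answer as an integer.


Step 1: Translational DOF = 3
Step 2: Rotational DOF (nonlinear) = 3
Step 3: Vibrational DOF = 3*6 - 6 = 12
Step 4: Total = 3 + 3 + 12 = 18

18


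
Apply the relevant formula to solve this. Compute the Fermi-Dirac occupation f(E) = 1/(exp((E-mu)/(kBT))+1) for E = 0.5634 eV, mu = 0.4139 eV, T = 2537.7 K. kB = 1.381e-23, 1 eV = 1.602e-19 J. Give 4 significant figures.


Step 1: (E - mu) = 0.5634 - 0.4139 = 0.1495 eV
Step 2: Convert: (E-mu)*eV = 2.395e-20 J
Step 3: x = (E-mu)*eV/(kB*T) = 0.6834
Step 4: f = 1/(exp(0.6834)+1) = 0.3355

0.3355


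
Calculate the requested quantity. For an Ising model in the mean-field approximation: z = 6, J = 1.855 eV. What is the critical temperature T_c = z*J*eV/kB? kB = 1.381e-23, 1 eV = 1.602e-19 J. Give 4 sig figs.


Step 1: z*J = 6*1.855 = 11.13 eV
Step 2: Convert to Joules: 11.13*1.602e-19 = 1.783e-18 J
Step 3: T_c = 1.783e-18 / 1.381e-23 = 1.291e+05 K

1.291e+05


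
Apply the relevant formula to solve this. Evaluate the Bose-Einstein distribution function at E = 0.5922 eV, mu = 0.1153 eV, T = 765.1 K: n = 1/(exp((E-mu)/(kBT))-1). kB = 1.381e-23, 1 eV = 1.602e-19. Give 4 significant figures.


Step 1: (E - mu) = 0.4769 eV
Step 2: x = (E-mu)*eV/(kB*T) = 0.4769*1.602e-19/(1.381e-23*765.1) = 7.231
Step 3: exp(x) = 1381
Step 4: n = 1/(exp(x)-1) = 0.0007246

0.0007246


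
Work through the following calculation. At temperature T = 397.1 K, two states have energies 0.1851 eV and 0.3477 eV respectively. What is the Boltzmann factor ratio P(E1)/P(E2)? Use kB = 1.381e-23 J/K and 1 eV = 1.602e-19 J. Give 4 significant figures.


Step 1: Compute energy difference dE = E1 - E2 = 0.1851 - 0.3477 = -0.1626 eV
Step 2: Convert to Joules: dE_J = -0.1626 * 1.602e-19 = -2.605e-20 J
Step 3: Compute exponent = -dE_J / (kB * T) = -(-2.605e-20) / (1.381e-23 * 397.1) = 4.75
Step 4: P(E1)/P(E2) = exp(4.75) = 115.6

115.6


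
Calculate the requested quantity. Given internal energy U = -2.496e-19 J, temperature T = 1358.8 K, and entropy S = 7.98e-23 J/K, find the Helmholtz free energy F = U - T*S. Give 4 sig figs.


Step 1: T*S = 1358.8 * 7.98e-23 = 1.084e-19 J
Step 2: F = U - T*S = -2.496e-19 - 1.084e-19
Step 3: F = -3.58e-19 J

-3.58e-19


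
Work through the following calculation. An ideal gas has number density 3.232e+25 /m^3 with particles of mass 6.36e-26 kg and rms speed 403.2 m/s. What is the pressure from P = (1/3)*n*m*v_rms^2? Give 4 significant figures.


Step 1: v_rms^2 = 403.2^2 = 1.626e+05
Step 2: n*m = 3.232e+25*6.36e-26 = 2.056
Step 3: P = (1/3)*2.056*1.626e+05 = 1.114e+05 Pa

1.114e+05


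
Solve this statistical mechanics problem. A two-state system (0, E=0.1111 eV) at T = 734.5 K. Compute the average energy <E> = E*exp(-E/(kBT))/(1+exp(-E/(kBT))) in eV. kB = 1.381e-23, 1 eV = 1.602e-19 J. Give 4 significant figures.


Step 1: beta*E = 0.1111*1.602e-19/(1.381e-23*734.5) = 1.755
Step 2: exp(-beta*E) = 0.173
Step 3: <E> = 0.1111*0.173/(1+0.173) = 0.01638 eV

0.01638


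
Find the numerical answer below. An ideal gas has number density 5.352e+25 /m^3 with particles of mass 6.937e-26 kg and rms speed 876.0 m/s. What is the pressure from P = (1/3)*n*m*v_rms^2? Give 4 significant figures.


Step 1: v_rms^2 = 876.0^2 = 7.674e+05
Step 2: n*m = 5.352e+25*6.937e-26 = 3.713
Step 3: P = (1/3)*3.713*7.674e+05 = 9.497e+05 Pa

9.497e+05


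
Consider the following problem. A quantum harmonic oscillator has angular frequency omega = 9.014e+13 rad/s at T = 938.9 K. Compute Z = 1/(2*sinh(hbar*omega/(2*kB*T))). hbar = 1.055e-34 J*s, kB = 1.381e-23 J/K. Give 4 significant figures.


Step 1: Compute x = hbar*omega/(kB*T) = 1.055e-34*9.014e+13/(1.381e-23*938.9) = 0.7334
Step 2: x/2 = 0.3667
Step 3: sinh(x/2) = 0.375
Step 4: Z = 1/(2*0.375) = 1.333

1.333


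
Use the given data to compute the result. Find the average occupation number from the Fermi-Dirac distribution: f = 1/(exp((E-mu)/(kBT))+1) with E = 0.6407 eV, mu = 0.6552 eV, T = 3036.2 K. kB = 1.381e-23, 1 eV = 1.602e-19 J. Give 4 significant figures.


Step 1: (E - mu) = 0.6407 - 0.6552 = -0.0145 eV
Step 2: Convert: (E-mu)*eV = -2.323e-21 J
Step 3: x = (E-mu)*eV/(kB*T) = -0.0554
Step 4: f = 1/(exp(-0.0554)+1) = 0.5138

0.5138


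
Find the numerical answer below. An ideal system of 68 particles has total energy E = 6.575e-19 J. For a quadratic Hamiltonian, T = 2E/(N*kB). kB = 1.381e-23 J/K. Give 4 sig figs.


Step 1: Numerator = 2*E = 2*6.575e-19 = 1.315e-18 J
Step 2: Denominator = N*kB = 68*1.381e-23 = 9.391e-22
Step 3: T = 1.315e-18 / 9.391e-22 = 1400 K

1400


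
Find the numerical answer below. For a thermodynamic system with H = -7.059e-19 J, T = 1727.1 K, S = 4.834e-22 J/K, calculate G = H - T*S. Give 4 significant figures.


Step 1: T*S = 1727.1 * 4.834e-22 = 8.349e-19 J
Step 2: G = H - T*S = -7.059e-19 - 8.349e-19
Step 3: G = -1.541e-18 J

-1.541e-18


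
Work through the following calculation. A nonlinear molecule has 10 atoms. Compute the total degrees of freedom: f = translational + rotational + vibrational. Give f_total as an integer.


Step 1: Translational DOF = 3
Step 2: Rotational DOF (nonlinear) = 3
Step 3: Vibrational DOF = 3*10 - 6 = 24
Step 4: Total = 3 + 3 + 24 = 30

30


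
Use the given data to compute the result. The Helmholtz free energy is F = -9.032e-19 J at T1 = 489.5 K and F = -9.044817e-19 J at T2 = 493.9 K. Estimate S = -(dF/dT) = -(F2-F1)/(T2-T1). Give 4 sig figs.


Step 1: dF = F2 - F1 = -9.044817e-19 - (-9.032e-19) = -1.2817e-21 J
Step 2: dT = T2 - T1 = 493.9 - 489.5 = 4.4 K
Step 3: S = -dF/dT = -(-1.2817e-21)/4.4 = 2.913e-22 J/K

2.913e-22


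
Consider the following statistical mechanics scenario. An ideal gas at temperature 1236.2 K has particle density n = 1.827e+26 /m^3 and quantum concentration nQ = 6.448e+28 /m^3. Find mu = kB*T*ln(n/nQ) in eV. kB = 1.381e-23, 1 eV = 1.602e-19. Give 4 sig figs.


Step 1: n/nQ = 1.827e+26/6.448e+28 = 0.002833
Step 2: ln(n/nQ) = -5.866
Step 3: mu = kB*T*ln(n/nQ) = 1.707e-20*-5.866 = -1.001e-19 J
Step 4: Convert to eV: -1.001e-19/1.602e-19 = -0.6251 eV

-0.6251


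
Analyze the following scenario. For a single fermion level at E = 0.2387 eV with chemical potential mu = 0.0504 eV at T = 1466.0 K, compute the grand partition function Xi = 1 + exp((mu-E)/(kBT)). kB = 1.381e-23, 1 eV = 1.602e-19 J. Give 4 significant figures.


Step 1: (mu - E) = 0.0504 - 0.2387 = -0.1883 eV
Step 2: x = (mu-E)*eV/(kB*T) = -0.1883*1.602e-19/(1.381e-23*1466.0) = -1.49
Step 3: exp(x) = 0.2254
Step 4: Xi = 1 + 0.2254 = 1.225

1.225


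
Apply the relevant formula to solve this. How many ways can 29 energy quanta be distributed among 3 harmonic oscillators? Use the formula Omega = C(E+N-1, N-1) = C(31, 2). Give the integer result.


Step 1: Use binomial coefficient C(31, 2)
Step 2: Numerator = 31! / 29!
Step 3: Denominator = 2!
Step 4: Omega = 465

465


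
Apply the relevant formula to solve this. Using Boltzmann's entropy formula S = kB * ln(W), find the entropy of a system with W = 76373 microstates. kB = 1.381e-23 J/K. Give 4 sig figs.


Step 1: ln(W) = ln(76373) = 11.24
Step 2: S = kB * ln(W) = 1.381e-23 * 11.24
Step 3: S = 1.553e-22 J/K

1.553e-22


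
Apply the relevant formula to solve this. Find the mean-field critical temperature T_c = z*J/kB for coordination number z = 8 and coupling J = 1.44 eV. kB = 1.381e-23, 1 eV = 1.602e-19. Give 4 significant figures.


Step 1: z*J = 8*1.44 = 11.52 eV
Step 2: Convert to Joules: 11.52*1.602e-19 = 1.846e-18 J
Step 3: T_c = 1.846e-18 / 1.381e-23 = 1.336e+05 K

1.336e+05


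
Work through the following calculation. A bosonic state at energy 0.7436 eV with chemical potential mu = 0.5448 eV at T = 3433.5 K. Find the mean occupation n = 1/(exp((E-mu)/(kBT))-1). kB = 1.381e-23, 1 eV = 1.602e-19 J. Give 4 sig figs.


Step 1: (E - mu) = 0.1988 eV
Step 2: x = (E-mu)*eV/(kB*T) = 0.1988*1.602e-19/(1.381e-23*3433.5) = 0.6717
Step 3: exp(x) = 1.957
Step 4: n = 1/(exp(x)-1) = 1.044

1.044


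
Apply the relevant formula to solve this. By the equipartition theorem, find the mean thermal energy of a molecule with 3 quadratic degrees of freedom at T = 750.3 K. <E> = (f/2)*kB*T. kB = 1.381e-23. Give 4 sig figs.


Step 1: f/2 = 3/2 = 1.5
Step 2: kB*T = 1.381e-23 * 750.3 = 1.036e-20
Step 3: <E> = 1.5 * 1.036e-20 = 1.554e-20 J

1.554e-20


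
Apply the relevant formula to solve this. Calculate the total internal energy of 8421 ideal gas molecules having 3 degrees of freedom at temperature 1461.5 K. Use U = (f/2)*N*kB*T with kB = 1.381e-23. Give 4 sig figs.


Step 1: f/2 = 3/2 = 1.5
Step 2: N*kB*T = 8421*1.381e-23*1461.5 = 1.7e-16
Step 3: U = 1.5 * 1.7e-16 = 2.549e-16 J

2.549e-16


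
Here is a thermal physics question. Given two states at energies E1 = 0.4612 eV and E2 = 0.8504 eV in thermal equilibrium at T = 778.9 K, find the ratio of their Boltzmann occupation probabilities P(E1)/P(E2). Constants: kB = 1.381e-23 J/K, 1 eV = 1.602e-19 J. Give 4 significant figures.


Step 1: Compute energy difference dE = E1 - E2 = 0.4612 - 0.8504 = -0.3892 eV
Step 2: Convert to Joules: dE_J = -0.3892 * 1.602e-19 = -6.235e-20 J
Step 3: Compute exponent = -dE_J / (kB * T) = -(-6.235e-20) / (1.381e-23 * 778.9) = 5.796
Step 4: P(E1)/P(E2) = exp(5.796) = 329.1

329.1


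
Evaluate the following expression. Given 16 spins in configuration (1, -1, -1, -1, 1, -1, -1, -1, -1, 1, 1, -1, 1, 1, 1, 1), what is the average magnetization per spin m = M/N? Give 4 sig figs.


Step 1: Count up spins (+1): 8, down spins (-1): 8
Step 2: Total magnetization M = 8 - 8 = 0
Step 3: m = M/N = 0/16 = 0

0


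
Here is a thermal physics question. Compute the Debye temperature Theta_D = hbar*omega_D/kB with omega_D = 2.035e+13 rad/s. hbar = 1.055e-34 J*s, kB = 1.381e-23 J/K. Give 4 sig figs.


Step 1: hbar*omega_D = 1.055e-34 * 2.035e+13 = 2.147e-21 J
Step 2: Theta_D = 2.147e-21 / 1.381e-23
Step 3: Theta_D = 155.5 K

155.5


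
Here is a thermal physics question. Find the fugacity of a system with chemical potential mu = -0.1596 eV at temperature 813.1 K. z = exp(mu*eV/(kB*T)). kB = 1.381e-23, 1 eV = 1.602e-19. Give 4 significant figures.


Step 1: Convert mu to Joules: -0.1596*1.602e-19 = -2.557e-20 J
Step 2: kB*T = 1.381e-23*813.1 = 1.123e-20 J
Step 3: mu/(kB*T) = -2.277
Step 4: z = exp(-2.277) = 0.1026

0.1026


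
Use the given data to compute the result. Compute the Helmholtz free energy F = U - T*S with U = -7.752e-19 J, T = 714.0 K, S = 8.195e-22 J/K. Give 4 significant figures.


Step 1: T*S = 714.0 * 8.195e-22 = 5.851e-19 J
Step 2: F = U - T*S = -7.752e-19 - 5.851e-19
Step 3: F = -1.36e-18 J

-1.36e-18


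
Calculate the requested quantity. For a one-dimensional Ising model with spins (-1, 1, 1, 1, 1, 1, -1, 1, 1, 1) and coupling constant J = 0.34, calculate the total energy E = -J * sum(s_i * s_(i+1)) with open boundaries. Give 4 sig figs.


Step 1: Nearest-neighbor products: -1, 1, 1, 1, 1, -1, -1, 1, 1
Step 2: Sum of products = 3
Step 3: E = -0.34 * 3 = -1.02

-1.02


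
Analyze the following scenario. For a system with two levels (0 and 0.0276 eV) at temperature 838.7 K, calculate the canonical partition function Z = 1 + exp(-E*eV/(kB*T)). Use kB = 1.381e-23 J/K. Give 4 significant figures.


Step 1: Compute beta*E = E*eV/(kB*T) = 0.0276*1.602e-19/(1.381e-23*838.7) = 0.3817
Step 2: exp(-beta*E) = exp(-0.3817) = 0.6827
Step 3: Z = 1 + 0.6827 = 1.683

1.683


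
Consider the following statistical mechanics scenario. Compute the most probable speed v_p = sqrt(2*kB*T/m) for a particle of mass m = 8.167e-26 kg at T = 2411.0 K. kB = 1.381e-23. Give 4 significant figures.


Step 1: Numerator = 2*kB*T = 2*1.381e-23*2411.0 = 6.659e-20
Step 2: Ratio = 6.659e-20 / 8.167e-26 = 8.154e+05
Step 3: v_p = sqrt(8.154e+05) = 903 m/s

903


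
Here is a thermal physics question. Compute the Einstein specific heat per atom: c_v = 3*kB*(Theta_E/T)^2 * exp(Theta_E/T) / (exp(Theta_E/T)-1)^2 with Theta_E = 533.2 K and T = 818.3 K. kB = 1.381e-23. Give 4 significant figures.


Step 1: x = Theta_E/T = 533.2/818.3 = 0.6516
Step 2: x^2 = 0.4246
Step 3: exp(x) = 1.919
Step 4: c_v = 3*1.381e-23*0.4246*1.919/(1.919-1)^2 = 3.999e-23

3.999e-23
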